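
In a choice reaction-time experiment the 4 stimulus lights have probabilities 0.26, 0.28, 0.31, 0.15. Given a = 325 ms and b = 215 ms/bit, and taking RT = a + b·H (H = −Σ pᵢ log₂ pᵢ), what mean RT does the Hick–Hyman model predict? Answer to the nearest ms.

Entropy contributions −pᵢ log₂ pᵢ: 0.5053, 0.5142, 0.5238, 0.4105; sum H = 1.9538 bits.
RT = a + bH = 325 + 215·1.9538 = 745.08 ms.

745 ms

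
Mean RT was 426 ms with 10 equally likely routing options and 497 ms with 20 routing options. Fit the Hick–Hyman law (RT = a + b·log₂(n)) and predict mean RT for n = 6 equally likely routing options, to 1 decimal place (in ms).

Solve the two-equation system in a and b:
  b = (497 − 426) / (log₂ 20 − log₂ 10) = 71 / (4.3219 − 3.3219) = 71.000 ms/bit
  a = 426 − 71.000 × 3.3219 = 190.143 ms
Then RT(6) = 190.143 + 71.000 × log₂ 6 = 190.143 + 71.000 × 2.5850 ≈ 373.675 ms.

373.7 ms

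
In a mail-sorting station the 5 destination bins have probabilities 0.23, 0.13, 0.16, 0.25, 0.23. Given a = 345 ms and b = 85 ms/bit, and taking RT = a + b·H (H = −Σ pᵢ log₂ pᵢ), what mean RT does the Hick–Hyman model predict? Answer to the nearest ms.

539 ms

H = 0.23·log₂(1/0.23) + 0.13·log₂(1/0.13) + 0.16·log₂(1/0.16) + 0.25·log₂(1/0.25) + 0.23·log₂(1/0.23) = 2.2810 bits.
RT = 345 + 85 × 2.2810 = 538.88 ms.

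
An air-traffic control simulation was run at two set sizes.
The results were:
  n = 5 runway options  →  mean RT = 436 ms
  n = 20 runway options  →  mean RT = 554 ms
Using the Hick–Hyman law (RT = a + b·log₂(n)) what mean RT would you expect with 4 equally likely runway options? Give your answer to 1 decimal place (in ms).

RT is linear in log₂ n, so two points fix the line:
  b = (554 − 436) / (log₂ 20 − log₂ 5) = 118 / (4.3219 − 2.3219) = 59.000 ms/bit
  a = 436 − 59.000 × 2.3219 = 299.006 ms
Then RT(4) = 299.006 + 59.000 × log₂ 4 = 299.006 + 59.000 × 2 ≈ 417.006 ms.

417.0 ms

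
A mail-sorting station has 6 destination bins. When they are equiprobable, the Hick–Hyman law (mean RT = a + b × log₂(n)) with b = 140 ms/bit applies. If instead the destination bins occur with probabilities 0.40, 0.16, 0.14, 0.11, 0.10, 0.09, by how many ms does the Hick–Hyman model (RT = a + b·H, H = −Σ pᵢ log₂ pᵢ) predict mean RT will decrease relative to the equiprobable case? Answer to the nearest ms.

Equiprobable entropy H₀ = log₂ 6 = 2.5850 bits.
Skewed entropy H = −Σ pᵢ log₂ pᵢ = 2.3440 bits.
ΔRT = b·(H₀ − H) = 140 × 0.2409 = 33.73 ms.

34 ms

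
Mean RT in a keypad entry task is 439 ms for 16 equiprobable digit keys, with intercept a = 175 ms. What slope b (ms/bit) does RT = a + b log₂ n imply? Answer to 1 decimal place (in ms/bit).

66.0 ms/bit

16 alternatives carry log₂ 16 = 4 bits; the choice cost is 439 − 175 = 264 ms, so b = 264/4 = 66.000 ms/bit.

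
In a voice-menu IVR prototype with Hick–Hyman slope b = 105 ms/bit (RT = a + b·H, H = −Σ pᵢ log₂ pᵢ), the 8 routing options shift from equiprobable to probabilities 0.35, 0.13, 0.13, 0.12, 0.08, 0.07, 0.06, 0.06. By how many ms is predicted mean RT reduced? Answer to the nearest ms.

30 ms

Equiprobable entropy H₀ = log₂ 8 = 3.0000 bits.
Skewed entropy H = −Σ pᵢ log₂ pᵢ = 2.7096 bits.
ΔRT = b·(H₀ − H) = 105 × 0.2904 = 30.49 ms.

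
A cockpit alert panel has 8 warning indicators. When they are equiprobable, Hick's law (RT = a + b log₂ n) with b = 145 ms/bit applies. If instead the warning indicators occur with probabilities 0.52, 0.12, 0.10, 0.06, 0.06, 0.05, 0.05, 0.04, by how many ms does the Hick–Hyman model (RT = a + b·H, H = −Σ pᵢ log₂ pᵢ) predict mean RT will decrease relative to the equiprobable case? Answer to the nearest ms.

Equiprobable entropy H₀ = log₂ 8 = 3.0000 bits.
Skewed entropy H = −Σ pᵢ log₂ pᵢ = 2.2949 bits.
ΔRT = b·(H₀ − H) = 145 × 0.7051 = 102.25 ms.

102 ms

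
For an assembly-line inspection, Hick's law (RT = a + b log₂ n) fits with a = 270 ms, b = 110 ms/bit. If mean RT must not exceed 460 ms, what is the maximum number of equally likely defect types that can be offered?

110·log₂ n ≤ 460 − 270 = 190, giving log₂ n ≤ 1.7273 and n ≤ 3.311. The largest whole number is 3.

3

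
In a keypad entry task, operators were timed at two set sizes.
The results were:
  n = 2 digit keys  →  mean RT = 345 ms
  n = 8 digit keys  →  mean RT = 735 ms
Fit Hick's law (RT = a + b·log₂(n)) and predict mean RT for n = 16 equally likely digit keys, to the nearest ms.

930 ms

Solve the two-equation system in a and b:
  b = (735 − 345) / (log₂ 8 − log₂ 2) = 390 / (3 − 1) = 195 ms/bit
  a = 345 − 195 × 1 = 150 ms
Then RT(16) = 150 + 195 × log₂ 16 = 150 + 195 × 4 ≈ 930.000 ms.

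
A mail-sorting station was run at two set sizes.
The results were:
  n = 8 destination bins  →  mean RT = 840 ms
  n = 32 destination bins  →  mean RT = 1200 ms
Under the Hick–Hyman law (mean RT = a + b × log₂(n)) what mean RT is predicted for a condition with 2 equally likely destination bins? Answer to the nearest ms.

Solve the two-equation system in a and b:
  b = (1200 − 840) / (log₂ 32 − log₂ 8) = 360 / (5 − 3) = 180 ms/bit
  a = 840 − 180 × 3 = 300 ms
Then RT(2) = 300 + 180 × log₂ 2 = 300 + 180 × 1 ≈ 480.000 ms.

480 ms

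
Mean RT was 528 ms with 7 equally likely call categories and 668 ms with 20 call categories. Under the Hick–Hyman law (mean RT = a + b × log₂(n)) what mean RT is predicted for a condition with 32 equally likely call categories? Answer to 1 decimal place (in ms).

With log₂ n on the abscissa the relation is linear; from the two conditions:
  b = (668 − 528) / (log₂ 20 − log₂ 7) = 140 / (4.3219 − 2.8074) = 92.435 ms/bit
  a = 528 − 92.435 × 2.8074 = 268.501 ms
Then RT(32) = 268.501 + 92.435 × log₂ 32 = 268.501 + 92.435 × 5 ≈ 730.678 ms.

730.7 ms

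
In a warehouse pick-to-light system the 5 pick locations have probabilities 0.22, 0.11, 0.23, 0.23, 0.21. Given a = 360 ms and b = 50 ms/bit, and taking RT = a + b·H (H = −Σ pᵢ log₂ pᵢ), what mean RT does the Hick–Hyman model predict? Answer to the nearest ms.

474 ms

Entropy contributions −pᵢ log₂ pᵢ: 0.4806, 0.3503, 0.4877, 0.4877, 0.4728; sum H = 2.2790 bits.
RT = a + bH = 360 + 50·2.2790 = 473.95 ms.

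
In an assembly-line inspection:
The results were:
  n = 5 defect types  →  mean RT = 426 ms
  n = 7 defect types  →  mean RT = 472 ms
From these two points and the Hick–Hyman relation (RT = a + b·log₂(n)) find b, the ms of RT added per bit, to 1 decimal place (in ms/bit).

b = (RT₂ − RT₁)/(log₂ n₂ − log₂ n₁) = (472 − 426)/(2.8074 − 2.3219) = 94.762 ms/bit.

94.8 ms/bit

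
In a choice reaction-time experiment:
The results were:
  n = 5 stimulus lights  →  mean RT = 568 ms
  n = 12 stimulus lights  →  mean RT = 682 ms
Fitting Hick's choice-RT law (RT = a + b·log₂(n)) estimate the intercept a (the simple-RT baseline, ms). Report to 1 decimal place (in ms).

358.4 ms

Slope: b = (682 − 568) / (log₂ 12 − log₂ 5) = 114/1.2630 = 90.259 ms/bit.
Intercept: a = 568 − 90.259·log₂(5) = 358.426 ms.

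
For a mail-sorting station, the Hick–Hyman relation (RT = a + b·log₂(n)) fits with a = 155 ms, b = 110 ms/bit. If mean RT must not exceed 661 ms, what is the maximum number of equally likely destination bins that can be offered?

110·log₂ n ≤ 661 − 155 = 506, giving log₂ n ≤ 4.6000 and n ≤ 24.251. The largest whole number is 24.

24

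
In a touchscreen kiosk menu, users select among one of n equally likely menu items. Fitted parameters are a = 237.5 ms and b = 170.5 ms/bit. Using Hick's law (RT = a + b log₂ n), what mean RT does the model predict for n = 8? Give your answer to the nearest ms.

log₂(8) = 3 bits, so RT = 237.5 + 170.5 × 3 ≈ 749.000 ms.

749 ms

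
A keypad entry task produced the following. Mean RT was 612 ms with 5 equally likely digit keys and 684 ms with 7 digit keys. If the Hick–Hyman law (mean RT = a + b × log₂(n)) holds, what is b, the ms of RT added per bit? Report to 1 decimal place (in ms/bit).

b = (RT₂ − RT₁)/(log₂ n₂ − log₂ n₁) = (684 − 612)/(2.8074 − 2.3219) = 148.323 ms/bit.

148.3 ms/bit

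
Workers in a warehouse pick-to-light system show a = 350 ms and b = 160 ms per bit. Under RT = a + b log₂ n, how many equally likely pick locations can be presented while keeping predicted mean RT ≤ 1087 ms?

24

160·log₂ n ≤ 1087 − 350 = 737, giving log₂ n ≤ 4.6063 and n ≤ 24.357. The largest whole number is 24.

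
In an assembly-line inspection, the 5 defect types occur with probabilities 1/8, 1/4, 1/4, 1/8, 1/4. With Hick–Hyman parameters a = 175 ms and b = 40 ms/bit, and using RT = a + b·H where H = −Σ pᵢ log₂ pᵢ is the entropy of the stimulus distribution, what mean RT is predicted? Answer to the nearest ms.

265 ms

H = −Σ pᵢ log₂ pᵢ = 0.125·3 + 0.25·2 + 0.25·2 + 0.125·3 + 0.25·2 = 2.250 bits.
RT = 175 + 40 × 2.250 = 265.00 ms.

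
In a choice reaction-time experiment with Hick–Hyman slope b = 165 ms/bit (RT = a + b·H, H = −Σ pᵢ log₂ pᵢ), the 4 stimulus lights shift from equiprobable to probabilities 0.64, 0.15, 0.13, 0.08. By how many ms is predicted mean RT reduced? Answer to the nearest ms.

The RT saving is b·ΔH. Equiprobable H₀ = log₂(4) = 2.0000 bits; with the given probabilities H = 1.4968 bits.
b·(H₀ − H) = 165 × (2.0000 − 1.4968) = 83.03 ms.

83 ms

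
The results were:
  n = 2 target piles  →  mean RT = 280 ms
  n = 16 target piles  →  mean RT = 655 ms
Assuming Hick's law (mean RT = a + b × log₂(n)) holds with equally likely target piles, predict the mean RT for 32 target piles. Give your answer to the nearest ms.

780 ms

Solve the two-equation system in a and b:
  b = (655 − 280) / (log₂ 16 − log₂ 2) = 375 / (4 − 1) = 125 ms/bit
  a = 280 − 125 × 1 = 155 ms
Then RT(32) = 155 + 125 × log₂ 32 = 155 + 125 × 5 ≈ 780.000 ms.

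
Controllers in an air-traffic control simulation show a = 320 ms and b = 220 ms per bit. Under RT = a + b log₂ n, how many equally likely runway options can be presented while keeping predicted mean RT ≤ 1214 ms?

16

Set 320 + 220·log₂ n ≤ 1214 → log₂ n ≤ (1214 − 320)/220 = 4.0636.
So n ≤ 2^4.0636 = 16.722; the largest integer n is 16.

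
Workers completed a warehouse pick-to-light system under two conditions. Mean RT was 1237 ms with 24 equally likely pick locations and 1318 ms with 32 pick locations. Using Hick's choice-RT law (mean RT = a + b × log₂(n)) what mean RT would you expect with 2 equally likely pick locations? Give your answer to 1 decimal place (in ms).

Fit slope and intercept:
  b = (1318 − 1237) / (log₂ 32 − log₂ 24) = 81 / (5 − 4.5850) = 195.163 ms/bit
  a = 1237 − 195.163 × 4.5850 = 342.185 ms
Then RT(2) = 342.185 + 195.163 × log₂ 2 = 342.185 + 195.163 × 1 ≈ 537.348 ms.

537.3 ms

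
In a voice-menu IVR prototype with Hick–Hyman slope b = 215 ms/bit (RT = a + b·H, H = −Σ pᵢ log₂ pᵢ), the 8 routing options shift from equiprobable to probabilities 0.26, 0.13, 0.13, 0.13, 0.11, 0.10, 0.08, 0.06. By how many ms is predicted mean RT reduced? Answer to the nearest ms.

28 ms

The RT saving is b·ΔH. Equiprobable H₀ = log₂(8) = 3.0000 bits; with the given probabilities H = 2.8707 bits.
b·(H₀ − H) = 215 × (3.0000 − 2.8707) = 27.79 ms.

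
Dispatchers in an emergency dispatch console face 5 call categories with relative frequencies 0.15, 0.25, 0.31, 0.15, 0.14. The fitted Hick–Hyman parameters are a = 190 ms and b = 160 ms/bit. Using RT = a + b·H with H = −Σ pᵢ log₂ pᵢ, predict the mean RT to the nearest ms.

Entropy contributions −pᵢ log₂ pᵢ: 0.4105, 0.5000, 0.5238, 0.4105, 0.3971; sum H = 2.2420 bits.
RT = a + bH = 190 + 160·2.2420 = 548.72 ms.

549 ms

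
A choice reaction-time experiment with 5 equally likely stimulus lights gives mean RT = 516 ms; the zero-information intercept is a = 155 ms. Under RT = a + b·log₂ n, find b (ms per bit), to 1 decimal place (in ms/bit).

155.5 ms/bit

5 alternatives carry log₂ 5 = 2.3219 bits; the choice cost is 516 − 155 = 361 ms, so b = 361/2.3219 = 155.474 ms/bit.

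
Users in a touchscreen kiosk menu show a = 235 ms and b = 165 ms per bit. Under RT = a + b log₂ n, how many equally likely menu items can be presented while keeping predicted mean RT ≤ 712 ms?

Set 235 + 165·log₂ n ≤ 712 → log₂ n ≤ (712 − 235)/165 = 2.8909.
So n ≤ 2^2.8909 = 7.417; the largest integer n is 7.

7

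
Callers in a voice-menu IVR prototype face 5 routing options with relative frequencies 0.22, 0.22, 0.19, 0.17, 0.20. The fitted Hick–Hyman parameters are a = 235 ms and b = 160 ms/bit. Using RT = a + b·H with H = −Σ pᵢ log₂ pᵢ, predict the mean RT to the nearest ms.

H = 0.22·log₂(1/0.22) + 0.22·log₂(1/0.22) + 0.19·log₂(1/0.19) + 0.17·log₂(1/0.17) + 0.20·log₂(1/0.20) = 2.3153 bits.
RT = 235 + 160 × 2.3153 = 605.46 ms.

605 ms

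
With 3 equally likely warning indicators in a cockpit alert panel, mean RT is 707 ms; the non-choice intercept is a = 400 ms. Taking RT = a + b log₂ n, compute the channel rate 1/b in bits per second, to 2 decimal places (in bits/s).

Choice component = 707 − 400 = 307 ms over log₂(3) = 1.5850 bits.
b = 307 / 1.5850 = 193.695 ms/bit, so 1/b = 5.163 bits/s.

5.16 bits/s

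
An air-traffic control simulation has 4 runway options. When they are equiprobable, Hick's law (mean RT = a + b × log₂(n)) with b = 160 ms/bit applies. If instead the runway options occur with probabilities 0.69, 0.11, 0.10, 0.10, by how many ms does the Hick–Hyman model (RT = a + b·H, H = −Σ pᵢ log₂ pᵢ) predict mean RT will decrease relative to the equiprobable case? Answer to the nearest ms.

99 ms

Equiprobable entropy H₀ = log₂ 4 = 2.0000 bits.
Skewed entropy H = −Σ pᵢ log₂ pᵢ = 1.3841 bits.
ΔRT = b·(H₀ − H) = 160 × 0.6159 = 98.55 ms.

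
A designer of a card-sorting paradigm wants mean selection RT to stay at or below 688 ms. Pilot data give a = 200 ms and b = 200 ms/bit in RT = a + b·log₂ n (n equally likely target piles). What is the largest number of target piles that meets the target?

200·log₂ n ≤ 688 − 200 = 488, giving log₂ n ≤ 2.4400 and n ≤ 5.426. The largest whole number is 5.

5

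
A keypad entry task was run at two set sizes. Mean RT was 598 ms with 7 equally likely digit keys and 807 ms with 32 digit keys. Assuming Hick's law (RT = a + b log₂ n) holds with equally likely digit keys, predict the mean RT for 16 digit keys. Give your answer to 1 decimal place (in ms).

RT is linear in log₂ n, so two points fix the line:
  b = (807 − 598) / (log₂ 32 − log₂ 7) = 209 / (5 − 2.8074) = 95.319 ms/bit
  a = 598 − 95.319 × 2.8074 = 330.407 ms
Then RT(16) = 330.407 + 95.319 × log₂ 16 = 330.407 + 95.319 × 4 ≈ 711.681 ms.

711.7 ms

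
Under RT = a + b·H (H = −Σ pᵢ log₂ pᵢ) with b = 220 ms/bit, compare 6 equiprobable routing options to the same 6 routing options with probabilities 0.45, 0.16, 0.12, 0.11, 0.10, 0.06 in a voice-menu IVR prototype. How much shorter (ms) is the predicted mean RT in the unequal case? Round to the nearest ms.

77 ms

The RT saving is b·ΔH. Equiprobable H₀ = log₂(6) = 2.5850 bits; with the given probabilities H = 2.2345 bits.
b·(H₀ − H) = 220 × (2.5850 − 2.2345) = 77.10 ms.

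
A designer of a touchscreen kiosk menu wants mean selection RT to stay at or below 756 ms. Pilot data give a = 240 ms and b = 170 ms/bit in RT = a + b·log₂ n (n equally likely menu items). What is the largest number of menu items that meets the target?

8

Information budget: (756 − 240)/170 = 3.0353 bits, so n ≤ 2^3.0353 = 8.198 → at most 8.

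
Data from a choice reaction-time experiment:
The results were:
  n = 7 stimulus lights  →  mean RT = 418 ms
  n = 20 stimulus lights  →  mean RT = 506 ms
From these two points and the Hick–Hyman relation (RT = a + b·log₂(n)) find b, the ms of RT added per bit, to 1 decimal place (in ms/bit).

b = (RT₂ − RT₁)/(log₂ n₂ − log₂ n₁) = (506 − 418)/(4.3219 − 2.8074) = 58.102 ms/bit.

58.1 ms/bit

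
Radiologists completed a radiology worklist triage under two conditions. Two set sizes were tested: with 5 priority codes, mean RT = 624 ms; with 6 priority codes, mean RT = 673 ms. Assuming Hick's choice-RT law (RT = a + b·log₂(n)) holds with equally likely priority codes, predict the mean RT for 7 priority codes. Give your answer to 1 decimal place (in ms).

714.4 ms

With log₂ n on the abscissa the relation is linear; from the two conditions:
  b = (673 − 624) / (log₂ 6 − log₂ 5) = 49 / (2.5850 − 2.3219) = 186.287 ms/bit
  a = 624 − 186.287 × 2.3219 = 191.454 ms
Then RT(7) = 191.454 + 186.287 × log₂ 7 = 191.454 + 186.287 × 2.8074 ≈ 714.429 ms.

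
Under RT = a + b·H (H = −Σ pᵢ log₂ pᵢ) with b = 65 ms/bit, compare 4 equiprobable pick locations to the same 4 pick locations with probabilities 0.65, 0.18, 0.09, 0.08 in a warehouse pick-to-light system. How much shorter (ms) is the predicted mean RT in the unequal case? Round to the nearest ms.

36 ms

The RT saving is b·ΔH. Equiprobable H₀ = log₂(4) = 2.0000 bits; with the given probabilities H = 1.4534 bits.
b·(H₀ − H) = 65 × (2.0000 − 1.4534) = 35.53 ms.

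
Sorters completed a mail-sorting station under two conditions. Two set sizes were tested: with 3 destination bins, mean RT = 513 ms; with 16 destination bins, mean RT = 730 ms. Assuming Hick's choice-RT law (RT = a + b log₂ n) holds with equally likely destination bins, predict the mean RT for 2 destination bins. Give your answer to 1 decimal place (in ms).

460.4 ms

Fit slope and intercept:
  b = (730 − 513) / (log₂ 16 − log₂ 3) = 217 / (4 − 1.5850) = 89.854 ms/bit
  a = 513 − 89.854 × 1.5850 = 370.585 ms
Then RT(2) = 370.585 + 89.854 × log₂ 2 = 370.585 + 89.854 × 1 ≈ 460.439 ms.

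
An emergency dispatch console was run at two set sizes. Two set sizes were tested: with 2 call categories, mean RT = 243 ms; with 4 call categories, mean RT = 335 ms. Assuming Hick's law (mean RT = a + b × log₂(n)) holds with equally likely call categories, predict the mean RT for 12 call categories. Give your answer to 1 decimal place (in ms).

480.8 ms

Fit slope and intercept:
  b = (335 − 243) / (log₂ 4 − log₂ 2) = 92 / (2 − 1) = 92.000 ms/bit
  a = 243 − 92.000 × 1 = 151.000 ms
Then RT(12) = 151.000 + 92.000 × log₂ 12 = 151.000 + 92.000 × 3.5850 ≈ 480.817 ms.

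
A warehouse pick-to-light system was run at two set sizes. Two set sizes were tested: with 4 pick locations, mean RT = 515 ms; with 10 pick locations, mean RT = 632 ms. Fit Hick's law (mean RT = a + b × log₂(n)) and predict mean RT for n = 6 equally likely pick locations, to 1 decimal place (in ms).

With log₂ n on the abscissa the relation is linear; from the two conditions:
  b = (632 − 515) / (log₂ 10 − log₂ 4) = 117 / (3.3219 − 2) = 88.507 ms/bit
  a = 515 − 88.507 × 2 = 337.986 ms
Then RT(6) = 337.986 + 88.507 × log₂ 6 = 337.986 + 88.507 × 2.5850 ≈ 566.773 ms.

566.8 ms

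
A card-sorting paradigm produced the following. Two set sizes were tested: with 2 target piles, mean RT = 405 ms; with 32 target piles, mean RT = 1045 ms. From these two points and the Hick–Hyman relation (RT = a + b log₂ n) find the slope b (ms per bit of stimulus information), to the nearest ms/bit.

Slope: b = (1045 − 405) / (log₂ 32 − log₂ 2) = 640/4.0000 = 160 ms/bit.

160 ms/bit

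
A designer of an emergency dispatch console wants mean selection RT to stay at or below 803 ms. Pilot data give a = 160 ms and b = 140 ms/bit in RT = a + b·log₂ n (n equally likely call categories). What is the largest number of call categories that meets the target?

140·log₂ n ≤ 803 − 160 = 643, giving log₂ n ≤ 4.5929 and n ≤ 24.132. The largest whole number is 24.

24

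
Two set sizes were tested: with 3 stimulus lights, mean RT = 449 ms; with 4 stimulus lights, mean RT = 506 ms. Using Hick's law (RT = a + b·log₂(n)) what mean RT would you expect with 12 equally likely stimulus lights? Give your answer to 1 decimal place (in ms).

723.7 ms

RT is linear in log₂ n, so two points fix the line:
  b = (506 − 449) / (log₂ 4 − log₂ 3) = 57 / (2 − 1.5850) = 137.337 ms/bit
  a = 449 − 137.337 × 1.5850 = 231.326 ms
Then RT(12) = 231.326 + 137.337 × log₂ 12 = 231.326 + 137.337 × 3.5850 ≈ 723.674 ms.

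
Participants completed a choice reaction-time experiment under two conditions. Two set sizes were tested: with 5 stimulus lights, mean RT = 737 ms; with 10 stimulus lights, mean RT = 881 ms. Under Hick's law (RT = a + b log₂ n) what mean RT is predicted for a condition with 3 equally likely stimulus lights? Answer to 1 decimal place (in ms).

RT is linear in log₂ n, so two points fix the line:
  b = (881 − 737) / (log₂ 10 − log₂ 5) = 144 / (3.3219 − 2.3219) = 144.000 ms/bit
  a = 737 − 144.000 × 2.3219 = 402.642 ms
Then RT(3) = 402.642 + 144.000 × log₂ 3 = 402.642 + 144.000 × 1.5850 ≈ 630.877 ms.

630.9 ms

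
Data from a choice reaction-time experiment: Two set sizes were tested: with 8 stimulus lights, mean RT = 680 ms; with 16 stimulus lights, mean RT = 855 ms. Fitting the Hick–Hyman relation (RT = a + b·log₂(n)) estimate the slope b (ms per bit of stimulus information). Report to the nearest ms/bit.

175 ms/bit

Slope: b = (855 − 680) / (log₂ 16 − log₂ 8) = 175/1.0000 = 175 ms/bit.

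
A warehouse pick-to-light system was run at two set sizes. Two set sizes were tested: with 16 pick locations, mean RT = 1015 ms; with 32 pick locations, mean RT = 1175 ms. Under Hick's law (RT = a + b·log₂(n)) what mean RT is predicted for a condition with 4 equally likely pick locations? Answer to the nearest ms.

Solve the two-equation system in a and b:
  b = (1175 − 1015) / (log₂ 32 − log₂ 16) = 160 / (5 − 4) = 160 ms/bit
  a = 1015 − 160 × 4 = 375 ms
Then RT(4) = 375 + 160 × log₂ 4 = 375 + 160 × 2 ≈ 695.000 ms.

695 ms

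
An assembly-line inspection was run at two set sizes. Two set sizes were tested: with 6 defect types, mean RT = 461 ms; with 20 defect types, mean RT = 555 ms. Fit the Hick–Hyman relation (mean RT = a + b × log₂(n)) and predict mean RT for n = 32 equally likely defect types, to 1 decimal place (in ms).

591.7 ms

Solve the two-equation system in a and b:
  b = (555 − 461) / (log₂ 20 − log₂ 6) = 94 / (4.3219 − 2.5850) = 54.117 ms/bit
  a = 461 − 54.117 × 2.5850 = 321.109 ms
Then RT(32) = 321.109 + 54.117 × log₂ 32 = 321.109 + 54.117 × 5 ≈ 591.695 ms.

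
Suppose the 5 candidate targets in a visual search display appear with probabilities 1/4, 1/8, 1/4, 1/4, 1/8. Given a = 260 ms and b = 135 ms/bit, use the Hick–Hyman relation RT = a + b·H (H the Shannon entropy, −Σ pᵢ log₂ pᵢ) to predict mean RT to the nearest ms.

Each term −pᵢ log₂ pᵢ: 0.25·2 + 0.125·3 + 0.25·2 + 0.25·2 + 0.125·3; summed, H = 2.250 bits.
Mean RT = a + bH = 260 + 135·2.250 = 563.75 ms.

564 ms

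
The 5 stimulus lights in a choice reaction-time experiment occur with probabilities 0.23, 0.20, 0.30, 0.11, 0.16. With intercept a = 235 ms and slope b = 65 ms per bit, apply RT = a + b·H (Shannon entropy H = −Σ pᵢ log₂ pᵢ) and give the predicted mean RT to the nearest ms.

H = 0.23·log₂(1/0.23) + 0.20·log₂(1/0.20) + 0.30·log₂(1/0.30) + 0.11·log₂(1/0.11) + 0.16·log₂(1/0.16) = 2.2464 bits.
RT = 235 + 65 × 2.2464 = 381.02 ms.

381 ms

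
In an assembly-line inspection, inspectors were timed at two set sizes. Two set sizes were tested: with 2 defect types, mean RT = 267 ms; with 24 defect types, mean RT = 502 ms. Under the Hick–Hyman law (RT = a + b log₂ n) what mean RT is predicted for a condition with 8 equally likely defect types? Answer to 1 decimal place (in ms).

Solve the two-equation system in a and b:
  b = (502 − 267) / (log₂ 24 − log₂ 2) = 235 / (4.5850 − 1) = 65.552 ms/bit
  a = 267 − 65.552 × 1 = 201.448 ms
Then RT(8) = 201.448 + 65.552 × log₂ 8 = 201.448 + 65.552 × 3 ≈ 398.103 ms.

398.1 ms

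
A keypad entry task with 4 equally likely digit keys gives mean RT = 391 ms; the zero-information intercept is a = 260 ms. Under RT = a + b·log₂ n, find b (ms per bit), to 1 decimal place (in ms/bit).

4 alternatives carry log₂ 4 = 2 bits; the choice cost is 391 − 260 = 131 ms, so b = 131/2 = 65.500 ms/bit.

65.5 ms/bit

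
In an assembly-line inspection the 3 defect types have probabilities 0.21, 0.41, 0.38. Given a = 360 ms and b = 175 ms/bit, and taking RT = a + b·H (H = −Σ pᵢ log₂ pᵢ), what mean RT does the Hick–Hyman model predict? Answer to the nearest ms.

628 ms

H = 0.21·log₂(1/0.21) + 0.41·log₂(1/0.41) + 0.38·log₂(1/0.38) = 1.5307 bits.
RT = 360 + 175 × 1.5307 = 627.87 ms.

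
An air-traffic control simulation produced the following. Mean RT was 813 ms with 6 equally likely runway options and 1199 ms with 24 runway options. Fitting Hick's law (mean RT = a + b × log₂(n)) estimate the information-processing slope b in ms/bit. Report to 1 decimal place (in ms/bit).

The slope on a log₂ axis is (1199 − 813) / (4.5850 − 2.5850) = 193.000 ms/bit.

193.0 ms/bit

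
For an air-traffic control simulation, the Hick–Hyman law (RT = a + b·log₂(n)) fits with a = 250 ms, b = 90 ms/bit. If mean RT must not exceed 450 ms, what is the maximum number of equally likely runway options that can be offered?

4

Set 250 + 90·log₂ n ≤ 450 → log₂ n ≤ (450 − 250)/90 = 2.2222.
So n ≤ 2^2.2222 = 4.666; the largest integer n is 4.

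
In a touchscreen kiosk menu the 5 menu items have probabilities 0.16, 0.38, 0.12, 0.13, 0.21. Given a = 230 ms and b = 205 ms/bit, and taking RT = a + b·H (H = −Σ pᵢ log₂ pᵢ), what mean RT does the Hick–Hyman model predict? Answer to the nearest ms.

Entropy contributions −pᵢ log₂ pᵢ: 0.4230, 0.5305, 0.3671, 0.3826, 0.4728; sum H = 2.1760 bits.
RT = a + bH = 230 + 205·2.1760 = 676.08 ms.

676 ms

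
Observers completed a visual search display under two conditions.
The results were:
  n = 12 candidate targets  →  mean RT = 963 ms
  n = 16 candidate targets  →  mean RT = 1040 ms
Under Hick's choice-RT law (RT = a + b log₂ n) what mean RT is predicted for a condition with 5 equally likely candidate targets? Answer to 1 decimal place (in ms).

Solve the two-equation system in a and b:
  b = (1040 − 963) / (log₂ 16 − log₂ 12) = 77 / (4 − 3.5850) = 185.525 ms/bit
  a = 963 − 185.525 × 3.5850 = 297.898 ms
Then RT(5) = 297.898 + 185.525 × log₂ 5 = 297.898 + 185.525 × 2.3219 ≈ 728.675 ms.

728.7 ms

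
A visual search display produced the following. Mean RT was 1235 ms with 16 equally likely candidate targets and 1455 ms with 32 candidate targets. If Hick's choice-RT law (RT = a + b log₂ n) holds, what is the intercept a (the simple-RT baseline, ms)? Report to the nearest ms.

355 ms

b = (RT₂ − RT₁)/(log₂ n₂ − log₂ n₁) = (1455 − 1235)/(5 − 4) = 220 ms/bit.
a = RT₁ − b·log₂ n₁ = 1235 − 220 × 4 = 355.000 ms.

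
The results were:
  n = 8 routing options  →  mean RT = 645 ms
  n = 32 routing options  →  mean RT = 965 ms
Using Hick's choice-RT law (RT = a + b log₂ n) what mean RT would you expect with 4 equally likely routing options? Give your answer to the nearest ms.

RT is linear in log₂ n, so two points fix the line:
  b = (965 − 645) / (log₂ 32 − log₂ 8) = 320 / (5 − 3) = 160 ms/bit
  a = 645 − 160 × 3 = 165 ms
Then RT(4) = 165 + 160 × log₂ 4 = 165 + 160 × 2 ≈ 485.000 ms.

485 ms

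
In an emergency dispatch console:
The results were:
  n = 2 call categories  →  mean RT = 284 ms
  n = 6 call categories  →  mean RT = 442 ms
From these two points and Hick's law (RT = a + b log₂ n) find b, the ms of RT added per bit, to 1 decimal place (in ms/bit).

99.7 ms/bit

Slope: b = (442 − 284) / (log₂ 6 − log₂ 2) = 158/1.5850 = 99.687 ms/bit.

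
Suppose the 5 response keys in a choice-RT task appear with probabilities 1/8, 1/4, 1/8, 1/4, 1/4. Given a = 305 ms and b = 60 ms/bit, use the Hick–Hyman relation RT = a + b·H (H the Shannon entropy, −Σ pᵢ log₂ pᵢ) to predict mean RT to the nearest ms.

H = −Σ pᵢ log₂ pᵢ = 0.125·3 + 0.25·2 + 0.125·3 + 0.25·2 + 0.25·2 = 2.250 bits.
RT = 305 + 60 × 2.250 = 440.00 ms.

440 ms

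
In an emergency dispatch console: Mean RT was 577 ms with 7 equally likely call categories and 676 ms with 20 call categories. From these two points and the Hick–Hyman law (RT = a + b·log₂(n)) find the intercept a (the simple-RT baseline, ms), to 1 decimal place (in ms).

b = (RT₂ − RT₁)/(log₂ n₂ − log₂ n₁) = (676 − 577)/(4.3219 − 2.8074) = 65.365 ms/bit.
a = RT₁ − b·log₂ n₁ = 577 − 65.365 × 2.8074 = 393.497 ms.

393.5 ms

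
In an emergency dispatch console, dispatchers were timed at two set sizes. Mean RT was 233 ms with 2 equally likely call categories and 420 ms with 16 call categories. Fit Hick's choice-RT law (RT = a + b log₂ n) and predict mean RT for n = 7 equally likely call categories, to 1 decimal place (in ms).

Fit slope and intercept:
  b = (420 − 233) / (log₂ 16 − log₂ 2) = 187 / (4 − 1) = 62.333 ms/bit
  a = 233 − 62.333 × 1 = 170.667 ms
Then RT(7) = 170.667 + 62.333 × log₂ 7 = 170.667 + 62.333 × 2.8074 ≈ 345.658 ms.

345.7 ms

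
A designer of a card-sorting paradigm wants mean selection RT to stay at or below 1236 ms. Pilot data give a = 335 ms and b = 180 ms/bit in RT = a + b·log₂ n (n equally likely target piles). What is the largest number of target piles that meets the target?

32

Information budget: (1236 − 335)/180 = 5.0056 bits, so n ≤ 2^5.0056 = 32.123 → at most 32.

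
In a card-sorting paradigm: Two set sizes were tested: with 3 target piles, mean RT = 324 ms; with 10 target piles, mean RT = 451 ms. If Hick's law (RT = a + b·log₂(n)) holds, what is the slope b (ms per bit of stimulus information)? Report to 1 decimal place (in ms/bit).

The slope on a log₂ axis is (451 − 324) / (3.3219 − 1.5850) = 73.116 ms/bit.

73.1 ms/bit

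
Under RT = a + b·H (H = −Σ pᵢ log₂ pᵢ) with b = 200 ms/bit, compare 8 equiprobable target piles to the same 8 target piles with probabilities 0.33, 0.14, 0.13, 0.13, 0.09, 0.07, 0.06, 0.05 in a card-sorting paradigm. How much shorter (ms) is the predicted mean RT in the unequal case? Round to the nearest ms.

54 ms

The RT saving is b·ΔH. Equiprobable H₀ = log₂(8) = 3.0000 bits; with the given probabilities H = 2.7311 bits.
b·(H₀ − H) = 200 × (3.0000 − 2.7311) = 53.79 ms.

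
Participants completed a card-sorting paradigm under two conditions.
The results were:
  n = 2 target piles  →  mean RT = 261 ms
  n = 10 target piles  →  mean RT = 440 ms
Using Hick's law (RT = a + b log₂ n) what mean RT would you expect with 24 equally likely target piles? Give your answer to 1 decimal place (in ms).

537.4 ms

With log₂ n on the abscissa the relation is linear; from the two conditions:
  b = (440 − 261) / (log₂ 10 − log₂ 2) = 179 / (3.3219 − 1) = 77.091 ms/bit
  a = 261 − 77.091 × 1 = 183.909 ms
Then RT(24) = 183.909 + 77.091 × log₂ 24 = 183.909 + 77.091 × 4.5850 ≈ 537.369 ms.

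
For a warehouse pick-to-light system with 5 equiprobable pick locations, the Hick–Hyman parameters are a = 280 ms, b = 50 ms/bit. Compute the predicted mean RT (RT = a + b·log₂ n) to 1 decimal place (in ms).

396.1 ms

log₂(5) = 2.3219 bits, so RT = 280 + 50 × 2.3219 ≈ 396.096 ms.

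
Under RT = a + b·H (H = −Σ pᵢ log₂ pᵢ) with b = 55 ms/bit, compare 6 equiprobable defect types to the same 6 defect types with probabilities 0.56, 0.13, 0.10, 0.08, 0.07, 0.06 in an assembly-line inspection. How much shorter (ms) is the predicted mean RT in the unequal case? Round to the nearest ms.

Equiprobable entropy H₀ = log₂ 6 = 2.5850 bits.
Skewed entropy H = −Σ pᵢ log₂ pᵢ = 1.9869 bits.
ΔRT = b·(H₀ − H) = 55 × 0.5981 = 32.89 ms.

33 ms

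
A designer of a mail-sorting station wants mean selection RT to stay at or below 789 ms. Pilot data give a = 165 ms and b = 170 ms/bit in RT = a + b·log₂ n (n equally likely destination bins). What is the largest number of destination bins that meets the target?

12

Information budget: (789 − 165)/170 = 3.6706 bits, so n ≤ 2^3.6706 = 12.734 → at most 12.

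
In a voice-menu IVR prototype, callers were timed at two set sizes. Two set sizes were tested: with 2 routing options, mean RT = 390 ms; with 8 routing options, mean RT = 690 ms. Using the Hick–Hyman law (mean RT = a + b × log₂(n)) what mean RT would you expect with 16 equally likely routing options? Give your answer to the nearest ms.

840 ms

Solve the two-equation system in a and b:
  b = (690 − 390) / (log₂ 8 − log₂ 2) = 300 / (3 − 1) = 150 ms/bit
  a = 390 − 150 × 1 = 240 ms
Then RT(16) = 240 + 150 × log₂ 16 = 240 + 150 × 4 ≈ 840.000 ms.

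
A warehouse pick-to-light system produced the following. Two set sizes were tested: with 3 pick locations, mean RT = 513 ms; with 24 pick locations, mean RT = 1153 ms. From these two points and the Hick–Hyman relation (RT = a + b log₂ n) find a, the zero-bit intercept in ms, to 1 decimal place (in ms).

174.9 ms

b = (RT₂ − RT₁)/(log₂ n₂ − log₂ n₁) = (1153 − 513)/(4.5850 − 1.5850) = 213.333 ms/bit.
Intercept: a = 513 − 213.333·log₂(3) = 174.875 ms.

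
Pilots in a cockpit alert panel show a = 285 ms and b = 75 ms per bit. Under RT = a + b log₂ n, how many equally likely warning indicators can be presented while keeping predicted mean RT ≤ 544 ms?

10

Information budget: (544 − 285)/75 = 3.4533 bits, so n ≤ 2^3.4533 = 10.954 → at most 10.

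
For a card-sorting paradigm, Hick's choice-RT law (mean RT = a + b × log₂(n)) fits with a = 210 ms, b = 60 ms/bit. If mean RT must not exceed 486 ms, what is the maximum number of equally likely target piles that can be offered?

24

Set 210 + 60·log₂ n ≤ 486 → log₂ n ≤ (486 − 210)/60 = 4.6000.
So n ≤ 2^4.6000 = 24.251; the largest integer n is 24.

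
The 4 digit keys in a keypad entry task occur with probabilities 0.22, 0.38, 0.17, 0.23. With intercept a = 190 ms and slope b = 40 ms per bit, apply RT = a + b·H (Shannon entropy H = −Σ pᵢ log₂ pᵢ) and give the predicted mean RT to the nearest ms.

H = 0.22·log₂(1/0.22) + 0.38·log₂(1/0.38) + 0.17·log₂(1/0.17) + 0.23·log₂(1/0.23) = 1.9333 bits.
RT = 190 + 40 × 1.9333 = 267.33 ms.

267 ms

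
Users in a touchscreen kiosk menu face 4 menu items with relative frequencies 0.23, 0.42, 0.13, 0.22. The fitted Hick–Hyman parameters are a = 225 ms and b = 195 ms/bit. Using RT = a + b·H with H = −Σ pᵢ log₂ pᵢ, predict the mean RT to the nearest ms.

H = 0.23·log₂(1/0.23) + 0.42·log₂(1/0.42) + 0.13·log₂(1/0.13) + 0.22·log₂(1/0.22) = 1.8765 bits.
RT = 225 + 195 × 1.8765 = 590.92 ms.

591 ms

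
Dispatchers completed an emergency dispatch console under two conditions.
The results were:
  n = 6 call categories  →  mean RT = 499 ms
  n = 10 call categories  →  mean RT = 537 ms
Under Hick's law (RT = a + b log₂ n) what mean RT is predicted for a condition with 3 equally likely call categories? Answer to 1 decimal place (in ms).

447.4 ms

RT is linear in log₂ n, so two points fix the line:
  b = (537 − 499) / (log₂ 10 − log₂ 6) = 38 / (3.3219 − 2.5850) = 51.563 ms/bit
  a = 499 − 51.563 × 2.5850 = 365.712 ms
Then RT(3) = 365.712 + 51.563 × log₂ 3 = 365.712 + 51.563 × 1.5850 ≈ 447.437 ms.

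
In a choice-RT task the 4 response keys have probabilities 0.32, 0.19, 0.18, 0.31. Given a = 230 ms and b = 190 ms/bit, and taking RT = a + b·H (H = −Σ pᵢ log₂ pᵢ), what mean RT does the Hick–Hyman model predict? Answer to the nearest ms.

Entropy contributions −pᵢ log₂ pᵢ: 0.5260, 0.4552, 0.4453, 0.5238; sum H = 1.9504 bits.
RT = a + bH = 230 + 190·1.9504 = 600.57 ms.

601 ms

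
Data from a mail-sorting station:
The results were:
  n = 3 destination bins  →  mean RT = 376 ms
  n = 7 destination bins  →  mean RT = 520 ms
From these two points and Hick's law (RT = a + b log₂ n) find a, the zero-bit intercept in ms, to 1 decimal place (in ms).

189.3 ms

Slope: b = (520 − 376) / (log₂ 7 − log₂ 3) = 144/1.2224 = 117.802 ms/bit.
Intercept: a = 376 − 117.802·log₂(3) = 189.289 ms.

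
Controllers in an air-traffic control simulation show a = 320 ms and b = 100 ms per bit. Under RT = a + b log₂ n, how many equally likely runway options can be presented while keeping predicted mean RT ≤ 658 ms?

100·log₂ n ≤ 658 − 320 = 338, giving log₂ n ≤ 3.3800 and n ≤ 10.411. The largest whole number is 10.

10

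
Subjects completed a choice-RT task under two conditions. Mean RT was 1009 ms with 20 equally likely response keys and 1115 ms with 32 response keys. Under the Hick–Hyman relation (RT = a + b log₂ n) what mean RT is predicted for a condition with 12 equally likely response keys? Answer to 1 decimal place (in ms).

With log₂ n on the abscissa the relation is linear; from the two conditions:
  b = (1115 − 1009) / (log₂ 32 − log₂ 20) = 106 / (5 − 4.3219) = 156.326 ms/bit
  a = 1009 − 156.326 × 4.3219 = 333.372 ms
Then RT(12) = 333.372 + 156.326 × log₂ 12 = 333.372 + 156.326 × 3.5850 ≈ 893.793 ms.

893.8 ms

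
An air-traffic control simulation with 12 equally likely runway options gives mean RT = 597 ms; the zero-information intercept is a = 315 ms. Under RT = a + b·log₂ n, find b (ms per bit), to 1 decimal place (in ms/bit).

78.7 ms/bit

12 alternatives carry log₂ 12 = 3.5850 bits; the choice cost is 597 − 315 = 282 ms, so b = 282/3.5850 = 78.662 ms/bit.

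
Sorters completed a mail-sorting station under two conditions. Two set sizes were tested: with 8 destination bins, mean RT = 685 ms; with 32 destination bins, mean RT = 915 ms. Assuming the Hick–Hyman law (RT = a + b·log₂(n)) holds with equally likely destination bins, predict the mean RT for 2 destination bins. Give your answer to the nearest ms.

455 ms

With log₂ n on the abscissa the relation is linear; from the two conditions:
  b = (915 − 685) / (log₂ 32 − log₂ 8) = 230 / (5 − 3) = 115 ms/bit
  a = 685 − 115 × 3 = 340 ms
Then RT(2) = 340 + 115 × log₂ 2 = 340 + 115 × 1 ≈ 455.000 ms.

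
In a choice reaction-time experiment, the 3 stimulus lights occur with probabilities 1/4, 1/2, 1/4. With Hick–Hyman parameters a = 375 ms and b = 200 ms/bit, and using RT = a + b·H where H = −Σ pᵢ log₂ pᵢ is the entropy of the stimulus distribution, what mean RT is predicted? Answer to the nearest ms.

Each term −pᵢ log₂ pᵢ: 0.25·2 + 0.5·1 + 0.25·2; summed, H = 1.500 bits.
Mean RT = a + bH = 375 + 200·1.500 = 675.00 ms.

675 ms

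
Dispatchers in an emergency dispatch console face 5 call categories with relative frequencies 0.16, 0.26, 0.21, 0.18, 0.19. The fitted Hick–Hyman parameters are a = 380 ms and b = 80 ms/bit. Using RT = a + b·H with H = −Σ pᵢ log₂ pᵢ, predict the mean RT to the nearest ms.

564 ms

H = 0.16·log₂(1/0.16) + 0.26·log₂(1/0.26) + 0.21·log₂(1/0.21) + 0.18·log₂(1/0.18) + 0.19·log₂(1/0.19) = 2.3017 bits.
RT = 380 + 80 × 2.3017 = 564.13 ms.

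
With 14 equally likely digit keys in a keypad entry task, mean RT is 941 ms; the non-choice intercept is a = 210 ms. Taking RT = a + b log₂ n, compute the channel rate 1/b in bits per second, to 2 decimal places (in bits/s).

b = (941 − 210)/log₂ 14 = 731/3.8074 = 191.997 ms per bit = 0.19200 s/bit; the reciprocal is 5.208 bits/s.

5.21 bits/s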